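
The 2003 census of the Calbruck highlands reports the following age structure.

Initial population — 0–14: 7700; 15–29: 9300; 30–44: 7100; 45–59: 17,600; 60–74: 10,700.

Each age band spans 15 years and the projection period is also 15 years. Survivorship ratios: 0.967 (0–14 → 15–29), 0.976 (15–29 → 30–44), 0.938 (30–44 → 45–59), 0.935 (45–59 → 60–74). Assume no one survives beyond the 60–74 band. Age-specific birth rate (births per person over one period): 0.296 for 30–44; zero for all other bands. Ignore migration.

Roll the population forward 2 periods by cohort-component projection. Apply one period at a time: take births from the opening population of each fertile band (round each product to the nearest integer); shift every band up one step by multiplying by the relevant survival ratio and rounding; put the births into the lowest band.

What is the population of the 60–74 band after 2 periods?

[period 1]
Births: 7100 * 0.296 = 2102
15–29: 7700 * 0.967 = 7446
30–44: 9300 * 0.976 = 9077
45–59: 7100 * 0.938 = 6660
60–74: 17600 * 0.935 = 16456
Giving 2102 / 7446 / 9077 / 6660 / 16456.
[period 2]
Births: 9077 * 0.296 = 2687
15–29: 2102 * 0.967 = 2033
30–44: 7446 * 0.976 = 7267
45–59: 9077 * 0.938 = 8514
60–74: 6660 * 0.935 = 6227
Giving 2687 / 2033 / 7267 / 8514 / 6227.

6227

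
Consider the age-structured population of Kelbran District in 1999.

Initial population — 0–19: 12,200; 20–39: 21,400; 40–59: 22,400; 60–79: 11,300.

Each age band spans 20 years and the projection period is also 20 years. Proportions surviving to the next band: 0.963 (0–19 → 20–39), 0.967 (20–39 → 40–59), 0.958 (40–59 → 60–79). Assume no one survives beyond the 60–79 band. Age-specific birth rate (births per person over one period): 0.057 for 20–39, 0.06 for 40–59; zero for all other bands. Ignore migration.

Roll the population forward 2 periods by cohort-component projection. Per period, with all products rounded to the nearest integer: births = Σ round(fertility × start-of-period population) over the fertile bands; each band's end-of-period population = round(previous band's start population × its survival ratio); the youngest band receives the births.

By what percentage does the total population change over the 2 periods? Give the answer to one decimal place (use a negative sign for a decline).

Period 1:
Births: 21400 × 0.057 = 1220 ; 22400 × 0.06 = 1344 ⇒ total 2564
20–39: 12200 × 0.963 = 11749
40–59: 21400 × 0.967 = 20694
60–79: 22400 × 0.958 = 21459
Giving 2564 / 11749 / 20694 / 21459.
Period 2:
Births: 11749 × 0.057 = 670 ; 20694 × 0.06 = 1242 ⇒ total 1912
20–39: 2564 × 0.963 = 2469
40–59: 11749 × 0.967 = 11361
60–79: 20694 × 0.958 = 19825
Giving 1912 / 2469 / 11361 / 19825.
Total: 67300 → 35567; change = -31733; percentage change = -47.2%

-47.2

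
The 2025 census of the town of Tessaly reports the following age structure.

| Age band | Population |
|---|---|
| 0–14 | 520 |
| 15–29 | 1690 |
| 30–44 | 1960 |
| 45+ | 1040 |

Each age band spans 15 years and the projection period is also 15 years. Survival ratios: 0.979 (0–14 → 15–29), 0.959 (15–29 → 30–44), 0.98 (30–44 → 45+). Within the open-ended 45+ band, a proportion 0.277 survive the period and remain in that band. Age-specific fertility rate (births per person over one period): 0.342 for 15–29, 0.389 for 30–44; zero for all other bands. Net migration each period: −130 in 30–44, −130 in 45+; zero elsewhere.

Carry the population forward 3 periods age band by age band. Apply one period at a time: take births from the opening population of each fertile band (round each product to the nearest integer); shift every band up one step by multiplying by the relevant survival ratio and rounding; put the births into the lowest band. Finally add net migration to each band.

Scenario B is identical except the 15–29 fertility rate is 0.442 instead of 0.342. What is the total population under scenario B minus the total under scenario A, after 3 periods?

Period 1.
Births: 1690 * 0.342 = 578, 1960 * 0.389 = 762 — total 1340
15–29: 520 * 0.979 = 509
30–44: 1690 * 0.959 = 1621
45+: 1960 * 0.98 + 1040 * 0.277 = 1921 + 288 = 2209
Net migration: 30–44 − 130 → 1491; 45+ − 130 → 2079
→ [1340, 509, 1491, 2079]
Period 2.
Births: 509 * 0.342 = 174, 1491 * 0.389 = 580 — total 754
15–29: 1340 * 0.979 = 1312
30–44: 509 * 0.959 = 488
45+: 1491 * 0.98 + 2079 * 0.277 = 1461 + 576 = 2037
Net migration: 30–44 − 130 → 358; 45+ − 130 → 1907
→ [754, 1312, 358, 1907]
Period 3.
Births: 1312 * 0.342 = 449, 358 * 0.389 = 139 — total 588
15–29: 754 * 0.979 = 738
30–44: 1312 * 0.959 = 1258
45+: 358 * 0.98 + 1907 * 0.277 = 351 + 528 = 879
Net migration: 30–44 − 130 → 1128; 45+ − 130 → 749
→ [588, 738, 1128, 749]
Scenario A total after 3 periods: 3203
Scenario B projection —
Period 1.
Births: 1690 * 0.442 = 747, 1960 * 0.389 = 762 — total 1509
15–29: 520 * 0.979 = 509
30–44: 1690 * 0.959 = 1621
45+: 1960 * 0.98 + 1040 * 0.277 = 1921 + 288 = 2209
Net migration: 30–44 − 130 → 1491; 45+ − 130 → 2079
→ [1509, 509, 1491, 2079]
Period 2.
Births: 509 * 0.442 = 225, 1491 * 0.389 = 580 — total 805
15–29: 1509 * 0.979 = 1477
30–44: 509 * 0.959 = 488
45+: 1491 * 0.98 + 2079 * 0.277 = 1461 + 576 = 2037
Net migration: 30–44 − 130 → 358; 45+ − 130 → 1907
→ [805, 1477, 358, 1907]
Period 3.
Births: 1477 * 0.442 = 653, 358 * 0.389 = 139 — total 792
15–29: 805 * 0.979 = 788
30–44: 1477 * 0.959 = 1416
45+: 358 * 0.98 + 1907 * 0.277 = 351 + 528 = 879
Net migration: 30–44 − 130 → 1286; 45+ − 130 → 749
→ [792, 788, 1286, 749]
Scenario B total after 3 periods: 3615
Difference B − A = 3615 − 3203 = 412

412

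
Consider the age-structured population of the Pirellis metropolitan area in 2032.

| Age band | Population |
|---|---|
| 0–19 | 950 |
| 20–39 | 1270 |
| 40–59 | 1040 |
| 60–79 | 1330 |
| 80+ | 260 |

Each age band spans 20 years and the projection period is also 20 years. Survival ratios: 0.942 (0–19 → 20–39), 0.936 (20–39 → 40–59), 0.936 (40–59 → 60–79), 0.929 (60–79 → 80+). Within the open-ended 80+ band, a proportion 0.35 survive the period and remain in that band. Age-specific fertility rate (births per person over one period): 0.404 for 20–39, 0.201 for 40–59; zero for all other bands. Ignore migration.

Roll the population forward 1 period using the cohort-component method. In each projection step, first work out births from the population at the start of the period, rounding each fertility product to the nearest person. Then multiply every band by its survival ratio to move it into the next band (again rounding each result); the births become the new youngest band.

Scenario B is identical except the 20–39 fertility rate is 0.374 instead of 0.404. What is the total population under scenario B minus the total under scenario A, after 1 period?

-38

Call the bands 1 to 5, youngest first.
[period 1]
Births: 1270 × 0.404 = 513 ; 1040 × 0.201 = 209 — total 722
Band 2: 950 × 0.942 = 895
Band 3: 1270 × 0.936 = 1189
Band 4: 1040 × 0.936 = 973
Band 5: 1330 × 0.929 + 260 × 0.35 = 1236 + 91 = 1327
End of period: [722, 895, 1189, 973, 1327]
Scenario A total after 1 period: 5106
Scenario B projection —
[period 1]
Births: 1270 × 0.374 = 475 ; 1040 × 0.201 = 209 — total 684
Band 2: 950 × 0.942 = 895
Band 3: 1270 × 0.936 = 1189
Band 4: 1040 × 0.936 = 973
Band 5: 1330 × 0.929 + 260 × 0.35 = 1236 + 91 = 1327
End of period: [684, 895, 1189, 973, 1327]
Scenario B total after 1 period: 5068
Difference B − A = 5068 − 5106 = -38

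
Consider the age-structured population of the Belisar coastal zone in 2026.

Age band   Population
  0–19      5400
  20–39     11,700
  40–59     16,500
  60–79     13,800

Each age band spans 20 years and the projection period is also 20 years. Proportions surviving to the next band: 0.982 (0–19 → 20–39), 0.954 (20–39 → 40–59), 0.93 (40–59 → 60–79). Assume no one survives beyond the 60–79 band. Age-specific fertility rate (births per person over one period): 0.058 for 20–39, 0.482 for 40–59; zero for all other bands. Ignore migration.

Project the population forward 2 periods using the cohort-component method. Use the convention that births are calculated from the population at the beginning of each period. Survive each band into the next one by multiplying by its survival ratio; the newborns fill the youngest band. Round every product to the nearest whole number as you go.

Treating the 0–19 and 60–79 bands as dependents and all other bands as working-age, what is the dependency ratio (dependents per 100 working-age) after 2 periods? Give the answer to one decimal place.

118.7

Call the groups 1 to 4, youngest first.
Period 1.
Births: 11700 × 0.058 = 679  |  16500 × 0.482 = 7953 — total 8632
Group 2: 5400 × 0.982 = 5303
Group 3: 11700 × 0.954 = 11162
Group 4: 16500 × 0.93 = 15345
End of period: [8632, 5303, 11162, 15345]
Period 2.
Births: 5303 × 0.058 = 308  |  11162 × 0.482 = 5380 — total 5688
Group 2: 8632 × 0.982 = 8477
Group 3: 5303 × 0.954 = 5059
Group 4: 11162 × 0.93 = 10381
End of period: [5688, 8477, 5059, 10381]
Dependents (band 0–19 + band 60–79) = 5688 + 10381 = 16069; working-age = 13536; ratio = 16069/13536 × 100 = 118.7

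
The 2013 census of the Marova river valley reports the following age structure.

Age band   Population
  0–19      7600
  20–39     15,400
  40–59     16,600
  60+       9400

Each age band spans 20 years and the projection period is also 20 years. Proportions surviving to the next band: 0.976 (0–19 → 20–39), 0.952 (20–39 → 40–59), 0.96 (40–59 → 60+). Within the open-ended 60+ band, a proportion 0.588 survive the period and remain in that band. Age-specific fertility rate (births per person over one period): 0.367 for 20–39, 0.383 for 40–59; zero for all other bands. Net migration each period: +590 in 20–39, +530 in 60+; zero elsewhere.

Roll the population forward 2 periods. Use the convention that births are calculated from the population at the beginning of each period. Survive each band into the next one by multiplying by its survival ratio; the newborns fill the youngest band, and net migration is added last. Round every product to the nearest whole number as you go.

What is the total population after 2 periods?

Let band 1 be 0–19 through band 4 = 60+.
Period 1:
Births: 15400 × 0.367 = 5652  |  16600 × 0.383 = 6358 — total 12010
Band 2: 7600 × 0.976 = 7418
Band 3: 15400 × 0.952 = 14661
Band 4: 16600 × 0.96 + 9400 × 0.588 = 15936 + 5527 = 21463
Net migration: Band 2 + 590 → 8008; Band 4 + 530 → 21993
Population now: 0–19=12010, 20–39=8008, 40–59=14661, 60+=21993
Period 2:
Births: 8008 × 0.367 = 2939  |  14661 × 0.383 = 5615 — total 8554
Band 2: 12010 × 0.976 = 11722
Band 3: 8008 × 0.952 = 7624
Band 4: 14661 × 0.96 + 21993 × 0.588 = 14075 + 12932 = 27007
Net migration: Band 2 + 590 → 12312; Band 4 + 530 → 27537
Population now: 0–19=8554, 20–39=12312, 40–59=7624, 60+=27537
Total after period 2: 8554 + 12312 + 7624 + 27537 = 56027

56027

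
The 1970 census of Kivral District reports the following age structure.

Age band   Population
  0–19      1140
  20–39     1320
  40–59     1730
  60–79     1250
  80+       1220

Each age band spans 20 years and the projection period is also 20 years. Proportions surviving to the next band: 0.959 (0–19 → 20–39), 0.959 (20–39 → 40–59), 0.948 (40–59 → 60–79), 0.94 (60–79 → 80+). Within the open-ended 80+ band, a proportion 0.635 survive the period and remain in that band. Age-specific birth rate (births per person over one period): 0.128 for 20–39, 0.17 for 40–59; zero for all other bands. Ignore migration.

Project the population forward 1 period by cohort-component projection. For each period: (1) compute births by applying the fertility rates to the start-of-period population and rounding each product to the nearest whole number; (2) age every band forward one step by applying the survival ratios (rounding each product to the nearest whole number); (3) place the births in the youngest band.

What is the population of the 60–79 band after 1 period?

— Period 1 —
Births: 1320 × 0.128 = 169 ; 1730 × 0.17 = 294 → total 463
20–39: 1140 × 0.959 = 1093
40–59: 1320 × 0.959 = 1266
60–79: 1730 × 0.948 = 1640
80+: 1250 × 0.94 + 1220 × 0.635 = 1175 + 775 = 1950
Population now: 0–19=463, 20–39=1093, 40–59=1266, 60–79=1640, 80+=1950

1640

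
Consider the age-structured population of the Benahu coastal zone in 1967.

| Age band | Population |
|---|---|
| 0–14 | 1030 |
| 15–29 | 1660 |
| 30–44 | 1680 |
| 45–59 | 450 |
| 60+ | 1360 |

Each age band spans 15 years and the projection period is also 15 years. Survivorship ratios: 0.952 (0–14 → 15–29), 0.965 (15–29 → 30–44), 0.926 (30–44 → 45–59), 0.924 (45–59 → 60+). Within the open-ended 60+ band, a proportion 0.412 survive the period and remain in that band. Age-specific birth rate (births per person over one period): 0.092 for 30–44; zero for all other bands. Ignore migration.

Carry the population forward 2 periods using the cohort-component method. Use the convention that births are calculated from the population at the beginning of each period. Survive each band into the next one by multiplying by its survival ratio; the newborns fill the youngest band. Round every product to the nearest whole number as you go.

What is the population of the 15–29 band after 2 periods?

Call the groups 1 to 5, youngest first.
[period 1]
Births: 1680 × 0.092 = 155
Group 2: 1030 × 0.952 = 981
Group 3: 1660 × 0.965 = 1602
Group 4: 1680 × 0.926 = 1556
Group 5: 450 × 0.924 + 1360 × 0.412 = 416 + 560 = 976
Population now: 0–14=155, 15–29=981, 30–44=1602, 45–59=1556, 60+=976
[period 2]
Births: 1602 × 0.092 = 147
Group 2: 155 × 0.952 = 148
Group 3: 981 × 0.965 = 947
Group 4: 1602 × 0.926 = 1483
Group 5: 1556 × 0.924 + 976 × 0.412 = 1438 + 402 = 1840
Population now: 0–14=147, 15–29=148, 30–44=947, 45–59=1483, 60+=1840

148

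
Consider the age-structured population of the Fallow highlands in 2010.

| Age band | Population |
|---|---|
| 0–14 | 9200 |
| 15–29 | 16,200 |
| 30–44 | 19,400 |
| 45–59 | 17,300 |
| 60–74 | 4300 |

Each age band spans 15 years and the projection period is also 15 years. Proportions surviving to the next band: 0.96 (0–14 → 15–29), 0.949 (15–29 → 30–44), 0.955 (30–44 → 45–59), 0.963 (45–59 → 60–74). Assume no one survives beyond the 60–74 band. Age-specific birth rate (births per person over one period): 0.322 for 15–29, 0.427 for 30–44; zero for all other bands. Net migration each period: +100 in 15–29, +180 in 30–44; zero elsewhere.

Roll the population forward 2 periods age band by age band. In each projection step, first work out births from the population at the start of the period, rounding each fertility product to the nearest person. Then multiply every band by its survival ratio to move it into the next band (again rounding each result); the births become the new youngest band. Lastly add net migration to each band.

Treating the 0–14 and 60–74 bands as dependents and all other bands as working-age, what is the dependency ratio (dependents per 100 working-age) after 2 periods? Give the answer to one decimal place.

74.8

After projecting period 1:
Births: 16200 × 0.322 = 5216  |  19400 × 0.427 = 8284 — total 13500
15–29: 9200 × 0.96 = 8832
30–44: 16200 × 0.949 = 15374
45–59: 19400 × 0.955 = 18527
60–74: 17300 × 0.963 = 16660
Net migration: 15–29 + 100 → 8932; 30–44 + 180 → 15554
Population now: 0–14=13500, 15–29=8932, 30–44=15554, 45–59=18527, 60–74=16660
After projecting period 2:
Births: 8932 × 0.322 = 2876  |  15554 × 0.427 = 6642 — total 9518
15–29: 13500 × 0.96 = 12960
30–44: 8932 × 0.949 = 8476
45–59: 15554 × 0.955 = 14854
60–74: 18527 × 0.963 = 17842
Net migration: 15–29 + 100 → 13060; 30–44 + 180 → 8656
Population now: 0–14=9518, 15–29=13060, 30–44=8656, 45–59=14854, 60–74=17842
Dependents (band 0–14 + band 60–74) = 9518 + 17842 = 27360; working-age = 36570; ratio = 27360/36570 × 100 = 74.8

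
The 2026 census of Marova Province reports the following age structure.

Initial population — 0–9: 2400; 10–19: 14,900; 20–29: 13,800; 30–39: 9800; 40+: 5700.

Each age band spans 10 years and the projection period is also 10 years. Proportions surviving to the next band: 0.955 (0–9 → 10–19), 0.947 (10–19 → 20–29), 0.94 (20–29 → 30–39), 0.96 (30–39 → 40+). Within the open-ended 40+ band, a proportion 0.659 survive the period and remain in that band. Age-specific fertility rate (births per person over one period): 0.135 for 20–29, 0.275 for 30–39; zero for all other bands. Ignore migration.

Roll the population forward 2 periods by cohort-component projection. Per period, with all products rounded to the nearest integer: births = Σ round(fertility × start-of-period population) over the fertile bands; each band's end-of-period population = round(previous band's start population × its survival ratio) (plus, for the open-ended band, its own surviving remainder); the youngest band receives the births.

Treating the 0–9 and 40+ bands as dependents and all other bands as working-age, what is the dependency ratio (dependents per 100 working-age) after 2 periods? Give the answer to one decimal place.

Let band 1 be 0–9 through band 5 = 40+.
After projecting period 1:
Births: 13800 × 0.135 = 1863 ; 9800 × 0.275 = 2695 — total 4558
Band 2: 2400 × 0.955 = 2292
Band 3: 14900 × 0.947 = 14110
Band 4: 13800 × 0.94 = 12972
Band 5: 9800 × 0.96 + 5700 × 0.659 = 9408 + 3756 = 13164
Giving 4558 / 2292 / 14110 / 12972 / 13164.
After projecting period 2:
Births: 14110 × 0.135 = 1905 ; 12972 × 0.275 = 3567 — total 5472
Band 2: 4558 × 0.955 = 4353
Band 3: 2292 × 0.947 = 2171
Band 4: 14110 × 0.94 = 13263
Band 5: 12972 × 0.96 + 13164 × 0.659 = 12453 + 8675 = 21128
Giving 5472 / 4353 / 2171 / 13263 / 21128.
Dependents (band 0–9 + band 40+) = 5472 + 21128 = 26600; working-age = 19787; ratio = 26600/19787 × 100 = 134.4

134.4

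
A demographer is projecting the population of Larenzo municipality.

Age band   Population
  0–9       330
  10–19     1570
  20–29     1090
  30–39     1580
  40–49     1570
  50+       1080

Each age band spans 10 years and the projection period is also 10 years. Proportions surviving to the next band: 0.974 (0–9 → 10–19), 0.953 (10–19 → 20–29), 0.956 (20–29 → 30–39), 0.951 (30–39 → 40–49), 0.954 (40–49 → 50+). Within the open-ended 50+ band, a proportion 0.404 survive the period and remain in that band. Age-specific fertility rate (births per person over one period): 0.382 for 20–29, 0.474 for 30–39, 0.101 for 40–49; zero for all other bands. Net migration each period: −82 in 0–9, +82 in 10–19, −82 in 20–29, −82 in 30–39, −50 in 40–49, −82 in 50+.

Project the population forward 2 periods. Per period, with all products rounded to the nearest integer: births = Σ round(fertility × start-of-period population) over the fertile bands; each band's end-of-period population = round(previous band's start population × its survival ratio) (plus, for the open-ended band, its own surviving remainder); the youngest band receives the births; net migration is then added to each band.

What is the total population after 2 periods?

6839

Numbering the bands 1..6 from youngest to oldest:
[period 1]
Births: 1090 * 0.382 = 416 ; 1580 * 0.474 = 749 ; 1570 * 0.101 = 159 → 1324
Band 2: 330 * 0.974 = 321
Band 3: 1570 * 0.953 = 1496
Band 4: 1090 * 0.956 = 1042
Band 5: 1580 * 0.951 = 1503
Band 6: 1570 * 0.954 + 1080 * 0.404 = 1498 + 436 = 1934
Net migration: Band 1 − 82 → 1242; Band 2 + 82 → 403; Band 3 − 82 → 1414; Band 4 − 82 → 960; Band 5 − 50 → 1453; Band 6 − 82 → 1852
Giving 1242 / 403 / 1414 / 960 / 1453 / 1852.
[period 2]
Births: 1414 * 0.382 = 540 ; 960 * 0.474 = 455 ; 1453 * 0.101 = 147 → 1142
Band 2: 1242 * 0.974 = 1210
Band 3: 403 * 0.953 = 384
Band 4: 1414 * 0.956 = 1352
Band 5: 960 * 0.951 = 913
Band 6: 1453 * 0.954 + 1852 * 0.404 = 1386 + 748 = 2134
Net migration: Band 1 − 82 → 1060; Band 2 + 82 → 1292; Band 3 − 82 → 302; Band 4 − 82 → 1270; Band 5 − 50 → 863; Band 6 − 82 → 2052
Giving 1060 / 1292 / 302 / 1270 / 863 / 2052.
Total after period 2: 1060 + 1292 + 302 + 1270 + 863 + 2052 = 6839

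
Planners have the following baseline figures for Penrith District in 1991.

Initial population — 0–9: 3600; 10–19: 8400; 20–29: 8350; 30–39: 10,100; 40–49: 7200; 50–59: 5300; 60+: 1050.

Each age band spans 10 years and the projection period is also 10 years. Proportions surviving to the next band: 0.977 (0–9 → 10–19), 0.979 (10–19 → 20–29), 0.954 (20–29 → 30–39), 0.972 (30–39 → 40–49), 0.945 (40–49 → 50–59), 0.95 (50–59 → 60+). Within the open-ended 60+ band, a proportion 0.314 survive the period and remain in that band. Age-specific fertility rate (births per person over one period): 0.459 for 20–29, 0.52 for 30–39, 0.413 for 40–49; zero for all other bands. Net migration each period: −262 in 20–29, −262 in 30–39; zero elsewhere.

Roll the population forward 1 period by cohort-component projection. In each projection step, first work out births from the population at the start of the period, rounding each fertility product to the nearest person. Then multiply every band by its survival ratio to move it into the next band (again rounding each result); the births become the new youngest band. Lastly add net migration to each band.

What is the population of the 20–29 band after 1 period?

7962

— Period 1 —
Births: 8350 × 0.459 = 3833 ; 10100 × 0.52 = 5252 ; 7200 × 0.413 = 2974 → 12059
10–19: 3600 × 0.977 = 3517
20–29: 8400 × 0.979 = 8224
30–39: 8350 × 0.954 = 7966
40–49: 10100 × 0.972 = 9817
50–59: 7200 × 0.945 = 6804
60+: 5300 × 0.95 + 1050 × 0.314 = 5035 + 330 = 5365
Net migration: 20–29 − 262 → 7962; 30–39 − 262 → 7704
→ [12059, 3517, 7962, 7704, 9817, 6804, 5365]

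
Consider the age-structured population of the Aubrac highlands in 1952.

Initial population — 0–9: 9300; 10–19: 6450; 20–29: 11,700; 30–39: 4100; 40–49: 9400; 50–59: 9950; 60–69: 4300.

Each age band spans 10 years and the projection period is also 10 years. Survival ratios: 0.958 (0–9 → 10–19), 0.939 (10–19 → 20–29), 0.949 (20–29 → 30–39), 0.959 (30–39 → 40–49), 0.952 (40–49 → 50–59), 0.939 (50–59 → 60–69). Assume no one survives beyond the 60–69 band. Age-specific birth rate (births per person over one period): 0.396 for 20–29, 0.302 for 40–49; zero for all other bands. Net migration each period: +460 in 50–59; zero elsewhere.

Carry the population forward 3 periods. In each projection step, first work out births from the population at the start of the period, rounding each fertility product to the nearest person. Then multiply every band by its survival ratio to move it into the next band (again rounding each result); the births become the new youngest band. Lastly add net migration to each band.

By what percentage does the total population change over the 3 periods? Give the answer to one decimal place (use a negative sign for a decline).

-19.1

Period 1.
Births: 11700 * 0.396 = 4633 ; 9400 * 0.302 = 2839 → 7472
10–19: 9300 * 0.958 = 8909
20–29: 6450 * 0.939 = 6057
30–39: 11700 * 0.949 = 11103
40–49: 4100 * 0.959 = 3932
50–59: 9400 * 0.952 = 8949
60–69: 9950 * 0.939 = 9343
Net migration: 50–59 + 460 → 9409
Population now: 0–9=7472, 10–19=8909, 20–29=6057, 30–39=11103, 40–49=3932, 50–59=9409, 60–69=9343
Period 2.
Births: 6057 * 0.396 = 2399 ; 3932 * 0.302 = 1187 → 3586
10–19: 7472 * 0.958 = 7158
20–29: 8909 * 0.939 = 8366
30–39: 6057 * 0.949 = 5748
40–49: 11103 * 0.959 = 10648
50–59: 3932 * 0.952 = 3743
60–69: 9409 * 0.939 = 8835
Net migration: 50–59 + 460 → 4203
Population now: 0–9=3586, 10–19=7158, 20–29=8366, 30–39=5748, 40–49=10648, 50–59=4203, 60–69=8835
Period 3.
Births: 8366 * 0.396 = 3313 ; 10648 * 0.302 = 3216 → 6529
10–19: 3586 * 0.958 = 3435
20–29: 7158 * 0.939 = 6721
30–39: 8366 * 0.949 = 7939
40–49: 5748 * 0.959 = 5512
50–59: 10648 * 0.952 = 10137
60–69: 4203 * 0.939 = 3947
Net migration: 50–59 + 460 → 10597
Population now: 0–9=6529, 10–19=3435, 20–29=6721, 30–39=7939, 40–49=5512, 50–59=10597, 60–69=3947
Total: 55200 → 44680; change = -10520; percentage change = -19.1%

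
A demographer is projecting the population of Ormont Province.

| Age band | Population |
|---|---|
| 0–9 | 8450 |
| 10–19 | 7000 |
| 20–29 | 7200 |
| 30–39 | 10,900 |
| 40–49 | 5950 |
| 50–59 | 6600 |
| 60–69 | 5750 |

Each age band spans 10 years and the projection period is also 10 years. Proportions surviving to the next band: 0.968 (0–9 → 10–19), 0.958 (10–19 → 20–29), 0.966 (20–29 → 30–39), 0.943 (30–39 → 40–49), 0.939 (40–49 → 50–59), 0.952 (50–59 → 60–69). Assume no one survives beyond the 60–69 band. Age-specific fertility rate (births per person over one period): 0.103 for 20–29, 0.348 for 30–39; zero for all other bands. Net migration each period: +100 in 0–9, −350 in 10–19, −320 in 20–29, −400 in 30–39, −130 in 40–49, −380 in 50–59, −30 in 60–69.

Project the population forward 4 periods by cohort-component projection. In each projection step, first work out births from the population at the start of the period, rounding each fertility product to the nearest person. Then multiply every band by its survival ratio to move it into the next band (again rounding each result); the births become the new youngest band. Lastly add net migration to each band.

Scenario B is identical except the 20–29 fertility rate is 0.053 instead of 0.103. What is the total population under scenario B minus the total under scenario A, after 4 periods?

[period 1]
Births: 7200 × 0.103 = 742 ; 10900 × 0.348 = 3793 → total 4535
10–19: 8450 × 0.968 = 8180
20–29: 7000 × 0.958 = 6706
30–39: 7200 × 0.966 = 6955
40–49: 10900 × 0.943 = 10279
50–59: 5950 × 0.939 = 5587
60–69: 6600 × 0.952 = 6283
Net migration: 0–9 + 100 → 4635; 10–19 − 350 → 7830; 20–29 − 320 → 6386; 30–39 − 400 → 6555; 40–49 − 130 → 10149; 50–59 − 380 → 5207; 60–69 − 30 → 6253
Giving 4635 / 7830 / 6386 / 6555 / 10149 / 5207 / 6253.
[period 2]
Births: 6386 × 0.103 = 658 ; 6555 × 0.348 = 2281 → total 2939
10–19: 4635 × 0.968 = 4487
20–29: 7830 × 0.958 = 7501
30–39: 6386 × 0.966 = 6169
40–49: 6555 × 0.943 = 6181
50–59: 10149 × 0.939 = 9530
60–69: 5207 × 0.952 = 4957
Net migration: 0–9 + 100 → 3039; 10–19 − 350 → 4137; 20–29 − 320 → 7181; 30–39 − 400 → 5769; 40–49 − 130 → 6051; 50–59 − 380 → 9150; 60–69 − 30 → 4927
Giving 3039 / 4137 / 7181 / 5769 / 6051 / 9150 / 4927.
[period 3]
Births: 7181 × 0.103 = 740 ; 5769 × 0.348 = 2008 → total 2748
10–19: 3039 × 0.968 = 2942
20–29: 4137 × 0.958 = 3963
30–39: 7181 × 0.966 = 6937
40–49: 5769 × 0.943 = 5440
50–59: 6051 × 0.939 = 5682
60–69: 9150 × 0.952 = 8711
Net migration: 0–9 + 100 → 2848; 10–19 − 350 → 2592; 20–29 − 320 → 3643; 30–39 − 400 → 6537; 40–49 − 130 → 5310; 50–59 − 380 → 5302; 60–69 − 30 → 8681
Giving 2848 / 2592 / 3643 / 6537 / 5310 / 5302 / 8681.
[period 4]
Births: 3643 × 0.103 = 375 ; 6537 × 0.348 = 2275 → total 2650
10–19: 2848 × 0.968 = 2757
20–29: 2592 × 0.958 = 2483
30–39: 3643 × 0.966 = 3519
40–49: 6537 × 0.943 = 6164
50–59: 5310 × 0.939 = 4986
60–69: 5302 × 0.952 = 5048
Net migration: 0–9 + 100 → 2750; 10–19 − 350 → 2407; 20–29 − 320 → 2163; 30–39 − 400 → 3119; 40–49 − 130 → 6034; 50–59 − 380 → 4606; 60–69 − 30 → 5018
Giving 2750 / 2407 / 2163 / 3119 / 6034 / 4606 / 5018.
Scenario A total after 4 periods: 26097
Scenario B projection —
[period 1]
Births: 7200 × 0.053 = 382 ; 10900 × 0.348 = 3793 → total 4175
10–19: 8450 × 0.968 = 8180
20–29: 7000 × 0.958 = 6706
30–39: 7200 × 0.966 = 6955
40–49: 10900 × 0.943 = 10279
50–59: 5950 × 0.939 = 5587
60–69: 6600 × 0.952 = 6283
Net migration: 0–9 + 100 → 4275; 10–19 − 350 → 7830; 20–29 − 320 → 6386; 30–39 − 400 → 6555; 40–49 − 130 → 10149; 50–59 − 380 → 5207; 60–69 − 30 → 6253
Giving 4275 / 7830 / 6386 / 6555 / 10149 / 5207 / 6253.
[period 2]
Births: 6386 × 0.053 = 338 ; 6555 × 0.348 = 2281 → total 2619
10–19: 4275 × 0.968 = 4138
20–29: 7830 × 0.958 = 7501
30–39: 6386 × 0.966 = 6169
40–49: 6555 × 0.943 = 6181
50–59: 10149 × 0.939 = 9530
60–69: 5207 × 0.952 = 4957
Net migration: 0–9 + 100 → 2719; 10–19 − 350 → 3788; 20–29 − 320 → 7181; 30–39 − 400 → 5769; 40–49 − 130 → 6051; 50–59 − 380 → 9150; 60–69 − 30 → 4927
Giving 2719 / 3788 / 7181 / 5769 / 6051 / 9150 / 4927.
[period 3]
Births: 7181 × 0.053 = 381 ; 5769 × 0.348 = 2008 → total 2389
10–19: 2719 × 0.968 = 2632
20–29: 3788 × 0.958 = 3629
30–39: 7181 × 0.966 = 6937
40–49: 5769 × 0.943 = 5440
50–59: 6051 × 0.939 = 5682
60–69: 9150 × 0.952 = 8711
Net migration: 0–9 + 100 → 2489; 10–19 − 350 → 2282; 20–29 − 320 → 3309; 30–39 − 400 → 6537; 40–49 − 130 → 5310; 50–59 − 380 → 5302; 60–69 − 30 → 8681
Giving 2489 / 2282 / 3309 / 6537 / 5310 / 5302 / 8681.
[period 4]
Births: 3309 × 0.053 = 175 ; 6537 × 0.348 = 2275 → total 2450
10–19: 2489 × 0.968 = 2409
20–29: 2282 × 0.958 = 2186
30–39: 3309 × 0.966 = 3196
40–49: 6537 × 0.943 = 6164
50–59: 5310 × 0.939 = 4986
60–69: 5302 × 0.952 = 5048
Net migration: 0–9 + 100 → 2550; 10–19 − 350 → 2059; 20–29 − 320 → 1866; 30–39 − 400 → 2796; 40–49 − 130 → 6034; 50–59 − 380 → 4606; 60–69 − 30 → 5018
Giving 2550 / 2059 / 1866 / 2796 / 6034 / 4606 / 5018.
Scenario B total after 4 periods: 24929
Difference B − A = 24929 − 26097 = -1168

-1168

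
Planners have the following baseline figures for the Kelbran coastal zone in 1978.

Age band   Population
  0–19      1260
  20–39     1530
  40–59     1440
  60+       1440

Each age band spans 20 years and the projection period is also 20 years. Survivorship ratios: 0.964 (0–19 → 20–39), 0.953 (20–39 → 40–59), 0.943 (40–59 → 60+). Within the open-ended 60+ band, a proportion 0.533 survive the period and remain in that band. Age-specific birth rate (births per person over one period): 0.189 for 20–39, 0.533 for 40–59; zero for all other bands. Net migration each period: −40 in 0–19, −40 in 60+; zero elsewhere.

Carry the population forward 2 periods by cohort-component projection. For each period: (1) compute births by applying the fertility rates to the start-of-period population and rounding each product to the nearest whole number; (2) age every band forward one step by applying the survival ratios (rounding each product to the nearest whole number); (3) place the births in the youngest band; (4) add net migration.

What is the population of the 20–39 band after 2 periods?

980

Period 1.
Births: 1530 × 0.189 = 289 ; 1440 × 0.533 = 768 — total 1057
20–39: 1260 × 0.964 = 1215
40–59: 1530 × 0.953 = 1458
60+: 1440 × 0.943 + 1440 × 0.533 = 1358 + 768 = 2126
Net migration: 0–19 − 40 → 1017; 60+ − 40 → 2086
Giving 1017 / 1215 / 1458 / 2086.
Period 2.
Births: 1215 × 0.189 = 230 ; 1458 × 0.533 = 777 — total 1007
20–39: 1017 × 0.964 = 980
40–59: 1215 × 0.953 = 1158
60+: 1458 × 0.943 + 2086 × 0.533 = 1375 + 1112 = 2487
Net migration: 0–19 − 40 → 967; 60+ − 40 → 2447
Giving 967 / 980 / 1158 / 2447.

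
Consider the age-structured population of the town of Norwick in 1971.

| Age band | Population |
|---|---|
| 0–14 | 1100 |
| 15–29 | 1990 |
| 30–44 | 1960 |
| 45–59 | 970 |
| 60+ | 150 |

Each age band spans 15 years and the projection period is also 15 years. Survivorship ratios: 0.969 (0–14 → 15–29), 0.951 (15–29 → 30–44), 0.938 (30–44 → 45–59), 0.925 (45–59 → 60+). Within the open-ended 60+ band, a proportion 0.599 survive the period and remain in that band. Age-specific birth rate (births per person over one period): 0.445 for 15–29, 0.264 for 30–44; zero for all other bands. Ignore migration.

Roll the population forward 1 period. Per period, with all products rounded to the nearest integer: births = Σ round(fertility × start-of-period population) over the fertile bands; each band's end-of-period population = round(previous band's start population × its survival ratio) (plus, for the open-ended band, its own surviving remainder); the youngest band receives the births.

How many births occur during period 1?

1403

Numbering the bands 1..5 from youngest to oldest:
— Period 1 —
Births: 1990 × 0.445 = 886, 1960 × 0.264 = 517 → total 1403
Band 2: 1100 × 0.969 = 1066
Band 3: 1990 × 0.951 = 1892
Band 4: 1960 × 0.938 = 1838
Band 5: 970 × 0.925 + 150 × 0.599 = 897 + 90 = 987
Giving 1403 / 1066 / 1892 / 1838 / 987.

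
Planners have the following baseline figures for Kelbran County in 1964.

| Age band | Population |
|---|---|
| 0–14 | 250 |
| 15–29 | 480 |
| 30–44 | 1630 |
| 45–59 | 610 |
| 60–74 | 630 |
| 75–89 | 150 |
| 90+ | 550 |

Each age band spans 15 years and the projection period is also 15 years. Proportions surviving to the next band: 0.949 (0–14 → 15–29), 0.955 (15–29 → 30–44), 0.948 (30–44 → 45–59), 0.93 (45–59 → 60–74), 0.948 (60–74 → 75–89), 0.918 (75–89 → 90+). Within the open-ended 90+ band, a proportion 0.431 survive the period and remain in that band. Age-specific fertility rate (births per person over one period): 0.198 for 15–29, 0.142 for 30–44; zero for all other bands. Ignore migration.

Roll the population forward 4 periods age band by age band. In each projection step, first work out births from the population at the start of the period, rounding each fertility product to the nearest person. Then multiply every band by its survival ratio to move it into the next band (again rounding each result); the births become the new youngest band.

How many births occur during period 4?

— Period 1 —
Births: 480 × 0.198 = 95, 1630 × 0.142 = 231 ⇒ total 326
15–29: 250 × 0.949 = 237
30–44: 480 × 0.955 = 458
45–59: 1630 × 0.948 = 1545
60–74: 610 × 0.93 = 567
75–89: 630 × 0.948 = 597
90+: 150 × 0.918 + 550 × 0.431 = 138 + 237 = 375
Population now: 0–14=326, 15–29=237, 30–44=458, 45–59=1545, 60–74=567, 75–89=597, 90+=375
— Period 2 —
Births: 237 × 0.198 = 47, 458 × 0.142 = 65 ⇒ total 112
15–29: 326 × 0.949 = 309
30–44: 237 × 0.955 = 226
45–59: 458 × 0.948 = 434
60–74: 1545 × 0.93 = 1437
75–89: 567 × 0.948 = 538
90+: 597 × 0.918 + 375 × 0.431 = 548 + 162 = 710
Population now: 0–14=112, 15–29=309, 30–44=226, 45–59=434, 60–74=1437, 75–89=538, 90+=710
— Period 3 —
Births: 309 × 0.198 = 61, 226 × 0.142 = 32 ⇒ total 93
15–29: 112 × 0.949 = 106
30–44: 309 × 0.955 = 295
45–59: 226 × 0.948 = 214
60–74: 434 × 0.93 = 404
75–89: 1437 × 0.948 = 1362
90+: 538 × 0.918 + 710 × 0.431 = 494 + 306 = 800
Population now: 0–14=93, 15–29=106, 30–44=295, 45–59=214, 60–74=404, 75–89=1362, 90+=800
— Period 4 —
Births: 106 × 0.198 = 21, 295 × 0.142 = 42 ⇒ total 63
15–29: 93 × 0.949 = 88
30–44: 106 × 0.955 = 101
45–59: 295 × 0.948 = 280
60–74: 214 × 0.93 = 199
75–89: 404 × 0.948 = 383
90+: 1362 × 0.918 + 800 × 0.431 = 1250 + 345 = 1595
Population now: 0–14=63, 15–29=88, 30–44=101, 45–59=280, 60–74=199, 75–89=383, 90+=1595

63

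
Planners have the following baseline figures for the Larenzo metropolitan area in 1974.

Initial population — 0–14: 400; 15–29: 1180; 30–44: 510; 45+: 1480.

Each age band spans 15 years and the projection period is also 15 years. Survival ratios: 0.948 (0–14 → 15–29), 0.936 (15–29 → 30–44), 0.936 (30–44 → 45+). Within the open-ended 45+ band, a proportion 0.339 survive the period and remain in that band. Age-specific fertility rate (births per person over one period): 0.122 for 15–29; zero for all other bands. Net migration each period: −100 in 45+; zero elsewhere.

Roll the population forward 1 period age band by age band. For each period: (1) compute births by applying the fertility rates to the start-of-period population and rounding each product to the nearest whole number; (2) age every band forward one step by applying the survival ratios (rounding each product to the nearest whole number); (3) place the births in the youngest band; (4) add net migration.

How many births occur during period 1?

Call the bands 1 to 4, youngest first.
— Period 1 —
Births: 1180 × 0.122 = 144
Band 2: 400 × 0.948 = 379
Band 3: 1180 × 0.936 = 1104
Band 4: 510 × 0.936 + 1480 × 0.339 = 477 + 502 = 979
Net migration: Band 4 − 100 → 879
End of period: [144, 379, 1104, 879]

144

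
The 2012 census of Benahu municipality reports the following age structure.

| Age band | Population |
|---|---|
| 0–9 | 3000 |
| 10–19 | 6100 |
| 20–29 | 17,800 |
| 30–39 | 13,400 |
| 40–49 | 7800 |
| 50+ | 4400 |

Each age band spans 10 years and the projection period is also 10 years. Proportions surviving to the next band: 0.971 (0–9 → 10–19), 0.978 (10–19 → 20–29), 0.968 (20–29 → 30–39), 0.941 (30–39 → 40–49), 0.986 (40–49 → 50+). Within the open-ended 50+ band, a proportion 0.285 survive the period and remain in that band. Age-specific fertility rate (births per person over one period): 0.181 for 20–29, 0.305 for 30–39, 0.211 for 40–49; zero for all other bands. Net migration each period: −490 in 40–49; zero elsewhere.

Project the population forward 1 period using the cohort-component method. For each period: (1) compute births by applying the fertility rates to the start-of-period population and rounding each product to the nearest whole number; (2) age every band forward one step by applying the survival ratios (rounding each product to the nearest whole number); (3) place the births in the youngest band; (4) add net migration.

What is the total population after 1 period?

56128

Numbering the groups 1..6 from youngest to oldest:
— Period 1 —
Births: 17800 × 0.181 = 3222 ; 13400 × 0.305 = 4087 ; 7800 × 0.211 = 1646 → total 8955
Group 2: 3000 × 0.971 = 2913
Group 3: 6100 × 0.978 = 5966
Group 4: 17800 × 0.968 = 17230
Group 5: 13400 × 0.941 = 12609
Group 6: 7800 × 0.986 + 4400 × 0.285 = 7691 + 1254 = 8945
Net migration: Group 5 − 490 → 12119
Giving 8955 / 2913 / 5966 / 17230 / 12119 / 8945.
Total after period 1: 8955 + 2913 + 5966 + 17230 + 12119 + 8945 = 56128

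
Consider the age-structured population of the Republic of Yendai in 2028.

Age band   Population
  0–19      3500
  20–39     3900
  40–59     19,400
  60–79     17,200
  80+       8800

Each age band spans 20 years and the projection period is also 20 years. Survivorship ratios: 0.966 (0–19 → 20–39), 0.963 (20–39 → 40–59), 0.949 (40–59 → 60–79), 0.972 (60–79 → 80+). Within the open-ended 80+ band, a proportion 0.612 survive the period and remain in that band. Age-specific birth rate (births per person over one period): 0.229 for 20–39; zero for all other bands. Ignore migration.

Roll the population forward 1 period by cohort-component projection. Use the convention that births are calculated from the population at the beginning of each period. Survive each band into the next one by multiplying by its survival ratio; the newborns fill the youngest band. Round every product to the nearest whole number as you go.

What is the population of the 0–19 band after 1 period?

Numbering the bands 1..5 from youngest to oldest:
Period 1.
Births: 3900 × 0.229 = 893
Band 2: 3500 × 0.966 = 3381
Band 3: 3900 × 0.963 = 3756
Band 4: 19400 × 0.949 = 18411
Band 5: 17200 × 0.972 + 8800 × 0.612 = 16718 + 5386 = 22104
Population now: 0–19=893, 20–39=3381, 40–59=3756, 60–79=18411, 80+=22104

893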